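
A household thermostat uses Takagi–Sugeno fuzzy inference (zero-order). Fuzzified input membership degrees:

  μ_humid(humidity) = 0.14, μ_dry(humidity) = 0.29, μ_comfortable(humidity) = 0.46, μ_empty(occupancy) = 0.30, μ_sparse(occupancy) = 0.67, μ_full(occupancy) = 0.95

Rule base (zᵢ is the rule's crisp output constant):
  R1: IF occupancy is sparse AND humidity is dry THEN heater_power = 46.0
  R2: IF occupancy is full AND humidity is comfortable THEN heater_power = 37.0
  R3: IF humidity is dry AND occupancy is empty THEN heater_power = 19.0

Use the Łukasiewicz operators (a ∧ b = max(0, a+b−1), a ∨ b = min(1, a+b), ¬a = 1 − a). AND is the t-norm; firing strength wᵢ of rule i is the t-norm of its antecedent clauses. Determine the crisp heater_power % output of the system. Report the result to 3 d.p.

37.000

R1 (z=46.0): sparse=0.67, dry=0.29; AND[max(0, a+b−1)] → w = 0.00
R2 (z=37.0): full=0.95, comfortable=0.46; AND[max(0, a+b−1)] → w = 0.41
R3 (z=19.0): dry=0.29, empty=0.30; AND[max(0, a+b−1)] → w = 0.00
Weighted average = (0.00·46.0 + 0.41·37.0 + 0.00·19.0) / (0.00 + 0.41 + 0.00)
  = 15.1700 / 0.4100 = 37.000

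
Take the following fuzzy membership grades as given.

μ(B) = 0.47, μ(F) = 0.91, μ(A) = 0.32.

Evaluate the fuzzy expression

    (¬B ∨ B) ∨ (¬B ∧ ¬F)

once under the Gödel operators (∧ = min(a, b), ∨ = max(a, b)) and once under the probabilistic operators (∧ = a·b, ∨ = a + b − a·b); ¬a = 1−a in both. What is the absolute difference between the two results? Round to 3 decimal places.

Under Gödel:
  ¬B = 1 − 0.47 = 0.53
  ¬B ∨ B = max(a, b) on (0.53, 0.47) = 0.53
  ¬B = 1 − 0.47 = 0.53
  ¬F = 1 − 0.91 = 0.09
  ¬B ∧ ¬F = min(a, b) on (0.53, 0.09) = 0.09
  (¬B ∨ B) ∨ (¬B ∧ ¬F) = max(a, b) on (0.53, 0.09) = 0.53
  → value = 0.5300
Under probabilistic:
  ¬B = 1 − 0.4700 = 0.5300
  ¬B ∨ B = a + b − a·b on (0.5300, 0.4700) = 0.7509
  ¬B = 1 − 0.4700 = 0.5300
  ¬F = 1 − 0.9100 = 0.0900
  ¬B ∧ ¬F = a·b on (0.5300, 0.0900) = 0.0477
  (¬B ∨ B) ∨ (¬B ∧ ¬F) = a + b − a·b on (0.7509, 0.0477) = 0.7628
  → value = 0.7628
|0.5300 − 0.7628| = 0.233

0.233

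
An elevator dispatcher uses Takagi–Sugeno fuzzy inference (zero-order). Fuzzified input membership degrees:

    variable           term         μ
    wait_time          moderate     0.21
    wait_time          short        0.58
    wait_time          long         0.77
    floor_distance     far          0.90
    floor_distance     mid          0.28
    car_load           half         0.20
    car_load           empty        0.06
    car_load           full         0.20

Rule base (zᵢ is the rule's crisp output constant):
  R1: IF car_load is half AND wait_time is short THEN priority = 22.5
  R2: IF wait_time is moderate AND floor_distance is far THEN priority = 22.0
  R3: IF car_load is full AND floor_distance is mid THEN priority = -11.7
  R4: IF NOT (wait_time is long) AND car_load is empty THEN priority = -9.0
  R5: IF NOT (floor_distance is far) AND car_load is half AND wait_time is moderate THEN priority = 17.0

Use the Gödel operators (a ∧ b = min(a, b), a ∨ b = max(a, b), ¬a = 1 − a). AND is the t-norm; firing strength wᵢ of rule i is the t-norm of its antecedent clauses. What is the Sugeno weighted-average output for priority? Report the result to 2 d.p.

R1 (z=22.5): half=0.20, short=0.58; AND[min(a, b)] → w = 0.20
R2 (z=22.0): moderate=0.21, far=0.90; AND[min(a, b)] → w = 0.21
R3 (z=-11.7): full=0.20, mid=0.28; AND[min(a, b)] → w = 0.20
R4 (z=-9.0): ¬long=1−0.77=0.23, empty=0.06; AND[min(a, b)] → w = 0.06
R5 (z=17.0): ¬far=1−0.90=0.10, half=0.20, moderate=0.21; AND[min(a, b)] → w = 0.10
Weighted average = (0.20·22.5 + 0.21·22.0 + 0.20·-11.7 + 0.06·-9.0 + 0.10·17.0) / (0.20 + 0.21 + 0.20 + 0.06 + 0.10)
  = 7.9400 / 0.7700 = 10.31

10.31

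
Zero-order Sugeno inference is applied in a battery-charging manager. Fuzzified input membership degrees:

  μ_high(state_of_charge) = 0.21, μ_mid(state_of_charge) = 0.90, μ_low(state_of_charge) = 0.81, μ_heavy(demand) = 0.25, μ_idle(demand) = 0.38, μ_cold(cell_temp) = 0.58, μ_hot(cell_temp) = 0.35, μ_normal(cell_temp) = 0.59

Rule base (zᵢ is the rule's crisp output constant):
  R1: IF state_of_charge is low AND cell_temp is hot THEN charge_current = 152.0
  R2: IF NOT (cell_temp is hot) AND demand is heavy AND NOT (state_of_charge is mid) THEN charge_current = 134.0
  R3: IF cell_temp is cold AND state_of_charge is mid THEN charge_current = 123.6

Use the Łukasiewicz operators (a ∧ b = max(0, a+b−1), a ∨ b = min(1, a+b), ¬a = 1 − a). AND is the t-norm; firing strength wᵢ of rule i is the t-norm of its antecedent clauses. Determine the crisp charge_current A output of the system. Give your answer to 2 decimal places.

130.70

R1 (z=152.0): low=0.81, hot=0.35; AND[max(0, a+b−1)] → w = 0.16
R2 (z=134.0): ¬hot=1−0.35=0.65, heavy=0.25, ¬mid=1−0.90=0.10; AND[max(0, a+b−1)] → w = 0.00
R3 (z=123.6): cold=0.58, mid=0.90; AND[max(0, a+b−1)] → w = 0.48
Weighted average = (0.16·152.0 + 0.00·134.0 + 0.48·123.6) / (0.16 + 0.00 + 0.48)
  = 83.6480 / 0.6400 = 130.70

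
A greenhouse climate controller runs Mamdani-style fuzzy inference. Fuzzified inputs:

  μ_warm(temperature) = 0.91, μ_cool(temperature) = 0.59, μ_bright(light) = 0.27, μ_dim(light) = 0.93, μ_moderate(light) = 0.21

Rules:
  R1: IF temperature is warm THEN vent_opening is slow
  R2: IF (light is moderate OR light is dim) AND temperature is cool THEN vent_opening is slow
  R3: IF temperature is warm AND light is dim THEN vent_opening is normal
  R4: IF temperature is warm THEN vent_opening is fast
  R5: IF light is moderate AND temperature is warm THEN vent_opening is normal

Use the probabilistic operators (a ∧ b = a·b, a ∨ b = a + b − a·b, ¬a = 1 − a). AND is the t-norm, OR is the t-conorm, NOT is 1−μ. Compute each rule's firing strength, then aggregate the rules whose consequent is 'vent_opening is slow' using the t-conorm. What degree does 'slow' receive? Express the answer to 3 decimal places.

R1: warm=0.91 → w = 0.9100
R2: (moderate=0.21 OR dim=0.93) = 0.9447; AND[a·b] with cool=0.59 → w = 0.5574
R3: warm=0.91, dim=0.93; AND[a·b] → w = 0.8463
R4: warm=0.91 → w = 0.9100
R5: moderate=0.21, warm=0.91; AND[a·b] → w = 0.1911
Rules with consequent 'slow': {R1, R2} → strengths 0.9100, 0.5574
Aggregate via t-conorm [a + b − a·b]: 0.9602

0.960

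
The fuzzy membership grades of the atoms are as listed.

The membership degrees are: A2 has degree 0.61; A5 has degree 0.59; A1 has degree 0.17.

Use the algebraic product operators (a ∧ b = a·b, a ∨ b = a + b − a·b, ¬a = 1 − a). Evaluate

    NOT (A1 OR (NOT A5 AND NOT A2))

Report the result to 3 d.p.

NOT A5 = 1 − 0.5900 = 0.4100
NOT A2 = 1 − 0.6100 = 0.3900
NOT A5 AND NOT A2 = a·b on (0.4100, 0.3900) = 0.1599
A1 OR (NOT A5 AND NOT A2) = a + b − a·b on (0.1700, 0.1599) = 0.3027
NOT (A1 OR (NOT A5 AND NOT A2)) = 1 − 0.3027 = 0.6973

0.697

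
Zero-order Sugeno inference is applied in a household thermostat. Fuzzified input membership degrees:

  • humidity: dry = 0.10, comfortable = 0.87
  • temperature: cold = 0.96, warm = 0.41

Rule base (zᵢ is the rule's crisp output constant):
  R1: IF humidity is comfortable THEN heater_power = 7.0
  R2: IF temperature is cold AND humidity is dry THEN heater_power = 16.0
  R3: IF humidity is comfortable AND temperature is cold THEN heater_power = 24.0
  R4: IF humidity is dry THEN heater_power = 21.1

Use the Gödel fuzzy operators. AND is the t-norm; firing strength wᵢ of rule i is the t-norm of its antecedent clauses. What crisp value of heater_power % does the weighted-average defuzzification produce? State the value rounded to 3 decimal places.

15.814

R1 (z=7.0): comfortable=0.87 → w = 0.87
R2 (z=16.0): cold=0.96, dry=0.10; AND[min(a, b)] → w = 0.10
R3 (z=24.0): comfortable=0.87, cold=0.96; AND[min(a, b)] → w = 0.87
R4 (z=21.1): dry=0.10 → w = 0.10
Weighted average = (0.87·7.0 + 0.10·16.0 + 0.87·24.0 + 0.10·21.1) / (0.87 + 0.10 + 0.87 + 0.10)
  = 30.6800 / 1.9400 = 15.814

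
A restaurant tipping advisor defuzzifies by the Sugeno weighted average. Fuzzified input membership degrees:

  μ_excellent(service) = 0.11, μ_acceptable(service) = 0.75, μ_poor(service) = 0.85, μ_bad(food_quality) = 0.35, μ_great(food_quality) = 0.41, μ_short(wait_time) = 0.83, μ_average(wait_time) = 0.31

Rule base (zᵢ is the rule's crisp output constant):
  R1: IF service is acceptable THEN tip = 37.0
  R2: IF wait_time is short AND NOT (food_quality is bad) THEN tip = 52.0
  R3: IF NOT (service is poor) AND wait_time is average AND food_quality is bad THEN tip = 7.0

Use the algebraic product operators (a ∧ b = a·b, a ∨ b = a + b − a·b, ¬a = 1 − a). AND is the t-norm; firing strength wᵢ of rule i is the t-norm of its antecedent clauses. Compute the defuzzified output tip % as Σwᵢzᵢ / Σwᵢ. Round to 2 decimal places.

42.82

R1 (z=37.0): acceptable=0.75 → w = 0.7500
R2 (z=52.0): short=0.83, ¬bad=1−0.35=0.65; AND[a·b] → w = 0.5395
R3 (z=7.0): ¬poor=1−0.85=0.15, average=0.31, bad=0.35; AND[a·b] → w = 0.0163
Weighted average = (0.7500·37.0 + 0.5395·52.0 + 0.0163·7.0) / (0.7500 + 0.5395 + 0.0163)
  = 55.9179 / 1.3058 = 42.82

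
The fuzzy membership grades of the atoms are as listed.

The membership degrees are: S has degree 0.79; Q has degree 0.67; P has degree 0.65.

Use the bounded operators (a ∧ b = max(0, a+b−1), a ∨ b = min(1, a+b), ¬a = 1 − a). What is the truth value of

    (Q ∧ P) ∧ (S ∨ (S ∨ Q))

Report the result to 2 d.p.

0.32

Q ∧ P = max(0, a+b−1) on (0.67, 0.65) = 0.32
S ∨ Q = min(1, a+b) on (0.79, 0.67) = 1.00
S ∨ (S ∨ Q) = min(1, a+b) on (0.79, 1.00) = 1.00
(Q ∧ P) ∧ (S ∨ (S ∨ Q)) = max(0, a+b−1) on (0.32, 1.00) = 0.32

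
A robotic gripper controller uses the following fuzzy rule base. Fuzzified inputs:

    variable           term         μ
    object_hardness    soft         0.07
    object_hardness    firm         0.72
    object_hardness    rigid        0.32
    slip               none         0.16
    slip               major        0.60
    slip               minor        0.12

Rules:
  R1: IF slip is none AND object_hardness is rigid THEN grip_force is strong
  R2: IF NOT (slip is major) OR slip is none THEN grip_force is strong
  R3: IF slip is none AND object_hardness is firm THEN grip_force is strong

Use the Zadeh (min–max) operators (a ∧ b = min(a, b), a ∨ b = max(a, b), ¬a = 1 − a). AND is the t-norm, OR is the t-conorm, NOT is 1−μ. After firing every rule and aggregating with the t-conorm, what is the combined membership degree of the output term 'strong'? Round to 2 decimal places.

R1: none=0.16, rigid=0.32; AND[min(a, b)] → w = 0.16
R2: ¬major=1−0.60=0.40, none=0.16; OR[max(a, b)] → w = 0.40
R3: none=0.16, firm=0.72; AND[min(a, b)] → w = 0.16
Rules with consequent 'strong': {R1, R2, R3} → strengths 0.16, 0.40, 0.16
Aggregate via t-conorm [max(a, b)]: 0.40

0.40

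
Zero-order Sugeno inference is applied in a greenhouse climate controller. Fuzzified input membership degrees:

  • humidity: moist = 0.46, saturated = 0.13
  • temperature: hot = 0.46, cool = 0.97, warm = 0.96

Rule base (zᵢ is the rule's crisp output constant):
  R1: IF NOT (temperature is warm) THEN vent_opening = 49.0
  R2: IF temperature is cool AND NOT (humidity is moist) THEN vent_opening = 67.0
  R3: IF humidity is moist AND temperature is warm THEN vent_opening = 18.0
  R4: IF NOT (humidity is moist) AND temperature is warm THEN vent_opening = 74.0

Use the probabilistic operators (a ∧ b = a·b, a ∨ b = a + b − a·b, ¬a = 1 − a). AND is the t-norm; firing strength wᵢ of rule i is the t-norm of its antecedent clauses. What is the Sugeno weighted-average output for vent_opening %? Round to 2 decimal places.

R1 (z=49.0): ¬warm=1−0.96=0.04 → w = 0.0400
R2 (z=67.0): cool=0.97, ¬moist=1−0.46=0.54; AND[a·b] → w = 0.5238
R3 (z=18.0): moist=0.46, warm=0.96; AND[a·b] → w = 0.4416
R4 (z=74.0): ¬moist=1−0.46=0.54, warm=0.96; AND[a·b] → w = 0.5184
Weighted average = (0.0400·49.0 + 0.5238·67.0 + 0.4416·18.0 + 0.5184·74.0) / (0.0400 + 0.5238 + 0.4416 + 0.5184)
  = 83.3650 / 1.5238 = 54.71

54.71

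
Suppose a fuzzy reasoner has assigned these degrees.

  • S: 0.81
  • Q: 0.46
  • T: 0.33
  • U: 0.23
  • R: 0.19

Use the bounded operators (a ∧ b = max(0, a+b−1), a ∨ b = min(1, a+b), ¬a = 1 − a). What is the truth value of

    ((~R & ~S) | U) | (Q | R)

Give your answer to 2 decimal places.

~R = 1 − 0.19 = 0.81
~S = 1 − 0.81 = 0.19
~R & ~S = max(0, a+b−1) on (0.81, 0.19) = 0.00
(~R & ~S) | U = min(1, a+b) on (0.00, 0.23) = 0.23
Q | R = min(1, a+b) on (0.46, 0.19) = 0.65
((~R & ~S) | U) | (Q | R) = min(1, a+b) on (0.23, 0.65) = 0.88

0.88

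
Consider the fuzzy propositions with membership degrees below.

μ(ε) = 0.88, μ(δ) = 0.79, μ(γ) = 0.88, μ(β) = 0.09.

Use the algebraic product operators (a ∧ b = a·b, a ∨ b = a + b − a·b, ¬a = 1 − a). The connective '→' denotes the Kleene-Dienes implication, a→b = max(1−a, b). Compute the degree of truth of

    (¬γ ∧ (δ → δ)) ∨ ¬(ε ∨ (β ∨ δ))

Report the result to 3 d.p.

¬γ = 1 − 0.8800 = 0.1200
δ → δ  [Kleene-Dienes: max(1−a, b)] with a=0.7900, b=0.7900 → 0.7900
¬γ ∧ (δ → δ) = a·b on (0.1200, 0.7900) = 0.0948
β ∨ δ = a + b − a·b on (0.0900, 0.7900) = 0.8089
ε ∨ (β ∨ δ) = a + b − a·b on (0.8800, 0.8089) = 0.9771
¬(ε ∨ (β ∨ δ)) = 1 − 0.9771 = 0.0229
(¬γ ∧ (δ → δ)) ∨ ¬(ε ∨ (β ∨ δ)) = a + b − a·b on (0.0948, 0.0229) = 0.1156

0.116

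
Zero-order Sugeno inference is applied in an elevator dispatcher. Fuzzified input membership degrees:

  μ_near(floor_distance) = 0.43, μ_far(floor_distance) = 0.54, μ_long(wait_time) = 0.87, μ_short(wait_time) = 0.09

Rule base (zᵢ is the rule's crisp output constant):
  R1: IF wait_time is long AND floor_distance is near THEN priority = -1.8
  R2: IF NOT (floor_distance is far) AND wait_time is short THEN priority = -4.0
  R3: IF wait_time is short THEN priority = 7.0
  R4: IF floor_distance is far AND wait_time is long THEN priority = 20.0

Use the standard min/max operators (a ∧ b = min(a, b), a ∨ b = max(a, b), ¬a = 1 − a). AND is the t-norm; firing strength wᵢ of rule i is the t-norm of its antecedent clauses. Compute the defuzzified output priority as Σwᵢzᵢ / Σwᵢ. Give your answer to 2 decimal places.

R1 (z=-1.8): long=0.87, near=0.43; AND[min(a, b)] → w = 0.43
R2 (z=-4.0): ¬far=1−0.54=0.46, short=0.09; AND[min(a, b)] → w = 0.09
R3 (z=7.0): short=0.09 → w = 0.09
R4 (z=20.0): far=0.54, long=0.87; AND[min(a, b)] → w = 0.54
Weighted average = (0.43·-1.8 + 0.09·-4.0 + 0.09·7.0 + 0.54·20.0) / (0.43 + 0.09 + 0.09 + 0.54)
  = 10.2960 / 1.1500 = 8.95

8.95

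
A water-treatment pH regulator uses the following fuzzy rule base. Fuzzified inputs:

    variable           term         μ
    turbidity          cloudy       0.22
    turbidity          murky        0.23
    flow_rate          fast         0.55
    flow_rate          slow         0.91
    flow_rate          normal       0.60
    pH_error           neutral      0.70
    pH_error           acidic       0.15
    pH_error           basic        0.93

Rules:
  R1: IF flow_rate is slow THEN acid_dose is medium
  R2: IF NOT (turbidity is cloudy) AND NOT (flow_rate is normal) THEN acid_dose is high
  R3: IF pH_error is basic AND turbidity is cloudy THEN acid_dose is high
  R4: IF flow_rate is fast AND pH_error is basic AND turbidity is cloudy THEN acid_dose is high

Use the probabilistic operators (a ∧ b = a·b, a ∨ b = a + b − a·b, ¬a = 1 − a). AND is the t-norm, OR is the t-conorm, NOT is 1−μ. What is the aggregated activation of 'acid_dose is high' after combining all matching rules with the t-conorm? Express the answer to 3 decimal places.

R1: slow=0.91 → w = 0.9100
R2: ¬cloudy=1−0.22=0.78, ¬normal=1−0.60=0.40; AND[a·b] → w = 0.3120
R3: basic=0.93, cloudy=0.22; AND[a·b] → w = 0.2046
R4: fast=0.55, basic=0.93, cloudy=0.22; AND[a·b] → w = 0.1125
Rules with consequent 'high': {R2, R3, R4} → strengths 0.3120, 0.2046, 0.1125
Aggregate via t-conorm [a + b − a·b]: 0.5143

0.514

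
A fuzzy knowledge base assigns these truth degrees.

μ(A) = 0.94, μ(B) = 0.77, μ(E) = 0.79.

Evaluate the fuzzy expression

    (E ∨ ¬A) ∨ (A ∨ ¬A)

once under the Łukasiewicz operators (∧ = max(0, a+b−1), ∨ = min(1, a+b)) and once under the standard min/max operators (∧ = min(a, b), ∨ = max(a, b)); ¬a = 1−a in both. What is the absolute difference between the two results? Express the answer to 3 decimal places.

0.060

Under Łukasiewicz:
  ¬A = 1 − 0.94 = 0.06
  E ∨ ¬A = min(1, a+b) on (0.79, 0.06) = 0.85
  ¬A = 1 − 0.94 = 0.06
  A ∨ ¬A = min(1, a+b) on (0.94, 0.06) = 1.00
  (E ∨ ¬A) ∨ (A ∨ ¬A) = min(1, a+b) on (0.85, 1.00) = 1.00
  → value = 1.0000
Under standard min/max:
  ¬A = 1 − 0.94 = 0.06
  E ∨ ¬A = max(a, b) on (0.79, 0.06) = 0.79
  ¬A = 1 − 0.94 = 0.06
  A ∨ ¬A = max(a, b) on (0.94, 0.06) = 0.94
  (E ∨ ¬A) ∨ (A ∨ ¬A) = max(a, b) on (0.79, 0.94) = 0.94
  → value = 0.9400
|1.0000 − 0.9400| = 0.060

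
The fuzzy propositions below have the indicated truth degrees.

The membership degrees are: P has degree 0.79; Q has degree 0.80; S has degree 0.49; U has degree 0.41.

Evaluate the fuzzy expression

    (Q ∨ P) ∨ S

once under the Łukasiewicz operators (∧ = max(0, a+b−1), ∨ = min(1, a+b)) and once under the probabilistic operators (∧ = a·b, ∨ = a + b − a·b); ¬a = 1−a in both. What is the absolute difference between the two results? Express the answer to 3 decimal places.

Under Łukasiewicz:
  Q ∨ P = min(1, a+b) on (0.80, 0.79) = 1.00
  (Q ∨ P) ∨ S = min(1, a+b) on (1.00, 0.49) = 1.00
  → value = 1.0000
Under probabilistic:
  Q ∨ P = a + b − a·b on (0.8000, 0.7900) = 0.9580
  (Q ∨ P) ∨ S = a + b − a·b on (0.9580, 0.4900) = 0.9786
  → value = 0.9786
|1.0000 − 0.9786| = 0.021

0.021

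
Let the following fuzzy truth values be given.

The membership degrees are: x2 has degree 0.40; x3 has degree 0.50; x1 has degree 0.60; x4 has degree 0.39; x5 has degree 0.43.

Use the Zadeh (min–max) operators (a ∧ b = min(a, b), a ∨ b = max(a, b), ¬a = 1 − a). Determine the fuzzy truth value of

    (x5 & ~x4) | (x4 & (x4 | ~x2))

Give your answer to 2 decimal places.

~x4 = 1 − 0.39 = 0.61
x5 & ~x4 = min(a, b) on (0.43, 0.61) = 0.43
~x2 = 1 − 0.40 = 0.60
x4 | ~x2 = max(a, b) on (0.39, 0.60) = 0.60
x4 & (x4 | ~x2) = min(a, b) on (0.39, 0.60) = 0.39
(x5 & ~x4) | (x4 & (x4 | ~x2)) = max(a, b) on (0.43, 0.39) = 0.43

0.43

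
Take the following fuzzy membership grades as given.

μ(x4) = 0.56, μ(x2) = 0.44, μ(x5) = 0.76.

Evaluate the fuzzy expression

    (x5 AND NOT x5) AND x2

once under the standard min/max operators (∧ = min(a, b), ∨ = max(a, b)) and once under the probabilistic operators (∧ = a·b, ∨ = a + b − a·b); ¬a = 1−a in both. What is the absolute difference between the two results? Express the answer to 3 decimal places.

0.160

Under standard min/max:
  NOT x5 = 1 − 0.76 = 0.24
  x5 AND NOT x5 = min(a, b) on (0.76, 0.24) = 0.24
  (x5 AND NOT x5) AND x2 = min(a, b) on (0.24, 0.44) = 0.24
  → value = 0.2400
Under probabilistic:
  NOT x5 = 1 − 0.7600 = 0.2400
  x5 AND NOT x5 = a·b on (0.7600, 0.2400) = 0.1824
  (x5 AND NOT x5) AND x2 = a·b on (0.1824, 0.4400) = 0.0803
  → value = 0.0803
|0.2400 − 0.0803| = 0.160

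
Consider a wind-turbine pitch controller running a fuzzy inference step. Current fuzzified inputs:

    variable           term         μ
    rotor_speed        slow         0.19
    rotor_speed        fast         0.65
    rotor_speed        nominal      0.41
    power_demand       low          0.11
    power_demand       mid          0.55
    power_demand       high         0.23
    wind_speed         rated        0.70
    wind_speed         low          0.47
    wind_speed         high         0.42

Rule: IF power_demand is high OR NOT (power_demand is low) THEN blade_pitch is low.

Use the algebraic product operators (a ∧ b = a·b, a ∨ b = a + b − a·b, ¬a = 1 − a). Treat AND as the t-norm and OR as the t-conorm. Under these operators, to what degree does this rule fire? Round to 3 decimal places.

0.915

firing strength: high=0.23, ¬low=1−0.11=0.89; OR[a + b − a·b] → w = 0.9153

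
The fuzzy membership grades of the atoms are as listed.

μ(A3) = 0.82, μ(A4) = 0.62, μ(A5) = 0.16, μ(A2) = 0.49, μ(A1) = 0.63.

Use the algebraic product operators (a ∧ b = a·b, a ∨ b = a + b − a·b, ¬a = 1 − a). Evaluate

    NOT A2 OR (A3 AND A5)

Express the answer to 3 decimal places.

NOT A2 = 1 − 0.4900 = 0.5100
A3 AND A5 = a·b on (0.8200, 0.1600) = 0.1312
NOT A2 OR (A3 AND A5) = a + b − a·b on (0.5100, 0.1312) = 0.5743

0.574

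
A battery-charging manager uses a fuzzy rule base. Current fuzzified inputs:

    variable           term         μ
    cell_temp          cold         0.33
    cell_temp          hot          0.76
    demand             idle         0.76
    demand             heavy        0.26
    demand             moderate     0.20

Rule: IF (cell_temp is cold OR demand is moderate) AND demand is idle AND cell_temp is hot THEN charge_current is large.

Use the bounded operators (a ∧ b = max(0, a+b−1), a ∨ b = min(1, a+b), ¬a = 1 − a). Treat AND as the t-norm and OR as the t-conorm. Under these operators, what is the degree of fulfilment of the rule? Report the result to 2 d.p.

0.05

firing strength: (cold=0.33 OR moderate=0.20) = 0.53; AND[max(0, a+b−1)] with idle=0.76, hot=0.76 → w = 0.05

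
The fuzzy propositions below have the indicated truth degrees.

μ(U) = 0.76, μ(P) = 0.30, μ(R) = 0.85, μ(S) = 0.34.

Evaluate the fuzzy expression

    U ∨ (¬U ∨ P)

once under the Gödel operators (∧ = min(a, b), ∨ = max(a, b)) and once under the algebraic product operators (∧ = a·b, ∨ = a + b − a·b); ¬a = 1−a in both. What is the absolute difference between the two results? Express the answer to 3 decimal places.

0.112

Under Gödel:
  ¬U = 1 − 0.76 = 0.24
  ¬U ∨ P = max(a, b) on (0.24, 0.30) = 0.30
  U ∨ (¬U ∨ P) = max(a, b) on (0.76, 0.30) = 0.76
  → value = 0.7600
Under algebraic product:
  ¬U = 1 − 0.7600 = 0.2400
  ¬U ∨ P = a + b − a·b on (0.2400, 0.3000) = 0.4680
  U ∨ (¬U ∨ P) = a + b − a·b on (0.7600, 0.4680) = 0.8723
  → value = 0.8723
|0.7600 − 0.8723| = 0.112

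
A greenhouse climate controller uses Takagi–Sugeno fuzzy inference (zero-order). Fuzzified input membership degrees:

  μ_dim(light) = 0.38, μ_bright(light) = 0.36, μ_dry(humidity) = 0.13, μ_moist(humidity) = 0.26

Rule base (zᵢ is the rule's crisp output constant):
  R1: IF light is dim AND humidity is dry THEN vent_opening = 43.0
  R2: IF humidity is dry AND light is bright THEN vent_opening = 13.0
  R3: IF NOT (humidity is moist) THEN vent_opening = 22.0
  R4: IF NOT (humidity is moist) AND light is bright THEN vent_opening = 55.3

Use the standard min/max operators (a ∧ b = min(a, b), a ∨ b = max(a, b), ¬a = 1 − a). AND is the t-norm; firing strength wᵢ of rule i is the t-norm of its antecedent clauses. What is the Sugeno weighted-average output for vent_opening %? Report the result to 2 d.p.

31.96

R1 (z=43.0): dim=0.38, dry=0.13; AND[min(a, b)] → w = 0.13
R2 (z=13.0): dry=0.13, bright=0.36; AND[min(a, b)] → w = 0.13
R3 (z=22.0): ¬moist=1−0.26=0.74 → w = 0.74
R4 (z=55.3): ¬moist=1−0.26=0.74, bright=0.36; AND[min(a, b)] → w = 0.36
Weighted average = (0.13·43.0 + 0.13·13.0 + 0.74·22.0 + 0.36·55.3) / (0.13 + 0.13 + 0.74 + 0.36)
  = 43.4680 / 1.3600 = 31.96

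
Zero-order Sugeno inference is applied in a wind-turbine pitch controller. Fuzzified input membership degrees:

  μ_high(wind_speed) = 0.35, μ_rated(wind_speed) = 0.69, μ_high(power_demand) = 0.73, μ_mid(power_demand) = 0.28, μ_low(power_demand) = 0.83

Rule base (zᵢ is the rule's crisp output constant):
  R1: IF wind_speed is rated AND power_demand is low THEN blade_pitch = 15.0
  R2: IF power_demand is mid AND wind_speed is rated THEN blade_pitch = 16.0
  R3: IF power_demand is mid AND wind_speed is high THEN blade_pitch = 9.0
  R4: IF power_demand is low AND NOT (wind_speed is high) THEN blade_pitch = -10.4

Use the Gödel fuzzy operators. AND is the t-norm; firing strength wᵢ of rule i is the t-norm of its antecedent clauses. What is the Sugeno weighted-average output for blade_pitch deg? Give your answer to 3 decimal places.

R1 (z=15.0): rated=0.69, low=0.83; AND[min(a, b)] → w = 0.69
R2 (z=16.0): mid=0.28, rated=0.69; AND[min(a, b)] → w = 0.28
R3 (z=9.0): mid=0.28, high=0.35; AND[min(a, b)] → w = 0.28
R4 (z=-10.4): low=0.83, ¬high=1−0.35=0.65; AND[min(a, b)] → w = 0.65
Weighted average = (0.69·15.0 + 0.28·16.0 + 0.28·9.0 + 0.65·-10.4) / (0.69 + 0.28 + 0.28 + 0.65)
  = 10.5900 / 1.9000 = 5.574

5.574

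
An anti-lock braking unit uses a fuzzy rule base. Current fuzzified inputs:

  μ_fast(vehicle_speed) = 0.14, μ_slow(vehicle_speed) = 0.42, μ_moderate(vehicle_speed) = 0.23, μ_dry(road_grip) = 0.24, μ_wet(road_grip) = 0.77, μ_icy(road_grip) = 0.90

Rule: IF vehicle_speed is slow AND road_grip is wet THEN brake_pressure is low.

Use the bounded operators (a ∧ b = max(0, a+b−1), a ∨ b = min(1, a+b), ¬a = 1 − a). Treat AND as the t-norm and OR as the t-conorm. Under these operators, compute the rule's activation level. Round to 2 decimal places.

0.19

firing strength: slow=0.42, wet=0.77; AND[max(0, a+b−1)] → w = 0.19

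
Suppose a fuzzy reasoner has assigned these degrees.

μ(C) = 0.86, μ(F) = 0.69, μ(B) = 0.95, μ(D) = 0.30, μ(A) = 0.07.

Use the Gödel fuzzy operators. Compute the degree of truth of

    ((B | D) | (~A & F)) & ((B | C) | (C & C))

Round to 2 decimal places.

0.95

B | D = max(a, b) on (0.95, 0.30) = 0.95
~A = 1 − 0.07 = 0.93
~A & F = min(a, b) on (0.93, 0.69) = 0.69
(B | D) | (~A & F) = max(a, b) on (0.95, 0.69) = 0.95
B | C = max(a, b) on (0.95, 0.86) = 0.95
C & C = min(a, b) on (0.86, 0.86) = 0.86
(B | C) | (C & C) = max(a, b) on (0.95, 0.86) = 0.95
((B | D) | (~A & F)) & ((B | C) | (C & C)) = min(a, b) on (0.95, 0.95) = 0.95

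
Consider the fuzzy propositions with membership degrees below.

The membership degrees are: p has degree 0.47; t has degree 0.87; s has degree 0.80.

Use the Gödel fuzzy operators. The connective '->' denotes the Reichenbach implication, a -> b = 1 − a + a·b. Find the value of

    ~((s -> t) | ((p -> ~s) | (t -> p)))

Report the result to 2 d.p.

s -> t  [Reichenbach: 1 − a + a·b] with a=0.80, b=0.87 → 0.90
~s = 1 − 0.80 = 0.20
p -> ~s  [Reichenbach: 1 − a + a·b] with a=0.47, b=0.20 → 0.62
t -> p  [Reichenbach: 1 − a + a·b] with a=0.87, b=0.47 → 0.54
(p -> ~s) | (t -> p) = max(a, b) on (0.62, 0.54) = 0.62
(s -> t) | ((p -> ~s) | (t -> p)) = max(a, b) on (0.90, 0.62) = 0.90
~((s -> t) | ((p -> ~s) | (t -> p))) = 1 − 0.90 = 0.10

0.10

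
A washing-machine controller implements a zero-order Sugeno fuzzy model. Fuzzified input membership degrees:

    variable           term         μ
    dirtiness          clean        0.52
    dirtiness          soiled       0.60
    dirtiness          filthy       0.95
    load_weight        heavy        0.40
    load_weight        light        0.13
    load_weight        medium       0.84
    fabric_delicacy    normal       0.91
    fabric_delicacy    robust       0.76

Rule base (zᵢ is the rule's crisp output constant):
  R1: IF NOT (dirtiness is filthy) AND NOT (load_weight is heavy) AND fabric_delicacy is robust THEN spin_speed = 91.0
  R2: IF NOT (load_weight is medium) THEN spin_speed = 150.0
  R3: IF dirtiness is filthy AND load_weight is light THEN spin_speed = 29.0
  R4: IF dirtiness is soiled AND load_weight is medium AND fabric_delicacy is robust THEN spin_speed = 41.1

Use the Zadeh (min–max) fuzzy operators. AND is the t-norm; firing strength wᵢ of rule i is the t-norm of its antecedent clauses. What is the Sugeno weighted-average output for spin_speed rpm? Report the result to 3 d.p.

60.617

R1 (z=91.0): ¬filthy=1−0.95=0.05, ¬heavy=1−0.40=0.60, robust=0.76; AND[min(a, b)] → w = 0.05
R2 (z=150.0): ¬medium=1−0.84=0.16 → w = 0.16
R3 (z=29.0): filthy=0.95, light=0.13; AND[min(a, b)] → w = 0.13
R4 (z=41.1): soiled=0.60, medium=0.84, robust=0.76; AND[min(a, b)] → w = 0.60
Weighted average = (0.05·91.0 + 0.16·150.0 + 0.13·29.0 + 0.60·41.1) / (0.05 + 0.16 + 0.13 + 0.60)
  = 56.9800 / 0.9400 = 60.617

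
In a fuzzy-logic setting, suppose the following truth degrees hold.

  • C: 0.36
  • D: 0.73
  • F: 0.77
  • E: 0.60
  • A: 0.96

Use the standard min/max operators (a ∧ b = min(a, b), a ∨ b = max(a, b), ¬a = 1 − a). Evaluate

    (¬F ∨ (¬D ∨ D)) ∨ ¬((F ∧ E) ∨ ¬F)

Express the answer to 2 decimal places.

0.73

¬F = 1 − 0.77 = 0.23
¬D = 1 − 0.73 = 0.27
¬D ∨ D = max(a, b) on (0.27, 0.73) = 0.73
¬F ∨ (¬D ∨ D) = max(a, b) on (0.23, 0.73) = 0.73
F ∧ E = min(a, b) on (0.77, 0.60) = 0.60
¬F = 1 − 0.77 = 0.23
(F ∧ E) ∨ ¬F = max(a, b) on (0.60, 0.23) = 0.60
¬((F ∧ E) ∨ ¬F) = 1 − 0.60 = 0.40
(¬F ∨ (¬D ∨ D)) ∨ ¬((F ∧ E) ∨ ¬F) = max(a, b) on (0.73, 0.40) = 0.73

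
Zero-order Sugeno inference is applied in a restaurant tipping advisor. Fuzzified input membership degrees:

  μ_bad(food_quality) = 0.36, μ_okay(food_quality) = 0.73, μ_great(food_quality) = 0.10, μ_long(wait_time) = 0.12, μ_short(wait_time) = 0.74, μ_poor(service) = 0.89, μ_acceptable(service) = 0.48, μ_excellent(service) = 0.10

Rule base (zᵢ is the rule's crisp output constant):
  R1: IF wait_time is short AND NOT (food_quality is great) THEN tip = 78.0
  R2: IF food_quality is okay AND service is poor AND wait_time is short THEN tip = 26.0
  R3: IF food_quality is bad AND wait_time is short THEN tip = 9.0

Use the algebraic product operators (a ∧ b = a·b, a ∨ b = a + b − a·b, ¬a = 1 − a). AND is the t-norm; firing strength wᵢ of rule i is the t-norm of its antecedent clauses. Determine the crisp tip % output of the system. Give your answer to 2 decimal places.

R1 (z=78.0): short=0.74, ¬great=1−0.10=0.90; AND[a·b] → w = 0.6660
R2 (z=26.0): okay=0.73, poor=0.89, short=0.74; AND[a·b] → w = 0.4808
R3 (z=9.0): bad=0.36, short=0.74; AND[a·b] → w = 0.2664
Weighted average = (0.6660·78.0 + 0.4808·26.0 + 0.2664·9.0) / (0.6660 + 0.4808 + 0.2664)
  = 66.8458 / 1.4132 = 47.30

47.30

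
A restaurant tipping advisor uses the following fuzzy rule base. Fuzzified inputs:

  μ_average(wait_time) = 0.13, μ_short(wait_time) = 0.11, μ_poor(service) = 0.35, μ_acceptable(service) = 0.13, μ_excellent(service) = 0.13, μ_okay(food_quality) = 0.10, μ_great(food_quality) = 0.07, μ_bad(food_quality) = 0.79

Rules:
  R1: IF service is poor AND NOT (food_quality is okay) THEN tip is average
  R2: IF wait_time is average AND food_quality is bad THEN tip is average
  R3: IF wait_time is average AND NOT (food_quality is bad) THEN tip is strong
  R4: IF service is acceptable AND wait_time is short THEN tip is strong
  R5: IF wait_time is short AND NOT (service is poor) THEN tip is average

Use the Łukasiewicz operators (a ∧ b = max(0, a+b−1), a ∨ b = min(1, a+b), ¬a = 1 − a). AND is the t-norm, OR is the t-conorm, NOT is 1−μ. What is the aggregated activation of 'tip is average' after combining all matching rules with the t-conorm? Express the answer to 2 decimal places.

R1: poor=0.35, ¬okay=1−0.10=0.90; AND[max(0, a+b−1)] → w = 0.25
R2: average=0.13, bad=0.79; AND[max(0, a+b−1)] → w = 0.00
R3: average=0.13, ¬bad=1−0.79=0.21; AND[max(0, a+b−1)] → w = 0.00
R4: acceptable=0.13, short=0.11; AND[max(0, a+b−1)] → w = 0.00
R5: short=0.11, ¬poor=1−0.35=0.65; AND[max(0, a+b−1)] → w = 0.00
Rules with consequent 'average': {R1, R2, R5} → strengths 0.25, 0.00, 0.00
Aggregate via t-conorm [min(1, a+b)]: 0.25

0.25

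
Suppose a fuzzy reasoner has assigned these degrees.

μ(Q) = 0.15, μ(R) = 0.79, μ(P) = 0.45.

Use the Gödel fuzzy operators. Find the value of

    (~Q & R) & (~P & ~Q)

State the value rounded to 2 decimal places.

0.55

~Q = 1 − 0.15 = 0.85
~Q & R = min(a, b) on (0.85, 0.79) = 0.79
~P = 1 − 0.45 = 0.55
~Q = 1 − 0.15 = 0.85
~P & ~Q = min(a, b) on (0.55, 0.85) = 0.55
(~Q & R) & (~P & ~Q) = min(a, b) on (0.79, 0.55) = 0.55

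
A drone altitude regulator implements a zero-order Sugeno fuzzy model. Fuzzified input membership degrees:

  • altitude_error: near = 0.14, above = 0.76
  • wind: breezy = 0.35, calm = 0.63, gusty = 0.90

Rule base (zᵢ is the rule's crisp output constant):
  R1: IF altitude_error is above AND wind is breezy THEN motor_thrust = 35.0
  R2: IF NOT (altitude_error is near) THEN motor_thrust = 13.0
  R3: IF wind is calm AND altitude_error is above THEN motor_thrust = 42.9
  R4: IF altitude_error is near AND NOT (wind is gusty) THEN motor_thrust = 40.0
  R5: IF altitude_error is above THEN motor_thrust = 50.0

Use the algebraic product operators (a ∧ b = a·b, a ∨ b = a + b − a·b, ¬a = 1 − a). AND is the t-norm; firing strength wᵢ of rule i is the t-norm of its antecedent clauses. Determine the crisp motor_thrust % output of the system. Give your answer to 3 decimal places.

R1 (z=35.0): above=0.76, breezy=0.35; AND[a·b] → w = 0.2660
R2 (z=13.0): ¬near=1−0.14=0.86 → w = 0.8600
R3 (z=42.9): calm=0.63, above=0.76; AND[a·b] → w = 0.4788
R4 (z=40.0): near=0.14, ¬gusty=1−0.90=0.10; AND[a·b] → w = 0.0140
R5 (z=50.0): above=0.76 → w = 0.7600
Weighted average = (0.2660·35.0 + 0.8600·13.0 + 0.4788·42.9 + 0.0140·40.0 + 0.7600·50.0) / (0.2660 + 0.8600 + 0.4788 + 0.0140 + 0.7600)
  = 79.5905 / 2.3788 = 33.458

33.458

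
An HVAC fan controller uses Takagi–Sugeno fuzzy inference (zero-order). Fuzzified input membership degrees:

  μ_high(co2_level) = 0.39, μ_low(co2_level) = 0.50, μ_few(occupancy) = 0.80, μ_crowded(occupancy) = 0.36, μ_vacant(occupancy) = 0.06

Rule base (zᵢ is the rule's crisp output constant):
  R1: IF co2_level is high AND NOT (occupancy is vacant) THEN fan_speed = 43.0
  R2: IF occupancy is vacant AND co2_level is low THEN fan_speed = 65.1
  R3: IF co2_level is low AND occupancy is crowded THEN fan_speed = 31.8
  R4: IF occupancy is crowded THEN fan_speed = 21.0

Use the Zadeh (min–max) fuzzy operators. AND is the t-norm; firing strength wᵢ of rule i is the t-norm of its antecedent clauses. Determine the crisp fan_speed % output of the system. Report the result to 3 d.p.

33.918

R1 (z=43.0): high=0.39, ¬vacant=1−0.06=0.94; AND[min(a, b)] → w = 0.39
R2 (z=65.1): vacant=0.06, low=0.50; AND[min(a, b)] → w = 0.06
R3 (z=31.8): low=0.50, crowded=0.36; AND[min(a, b)] → w = 0.36
R4 (z=21.0): crowded=0.36 → w = 0.36
Weighted average = (0.39·43.0 + 0.06·65.1 + 0.36·31.8 + 0.36·21.0) / (0.39 + 0.06 + 0.36 + 0.36)
  = 39.6840 / 1.1700 = 33.918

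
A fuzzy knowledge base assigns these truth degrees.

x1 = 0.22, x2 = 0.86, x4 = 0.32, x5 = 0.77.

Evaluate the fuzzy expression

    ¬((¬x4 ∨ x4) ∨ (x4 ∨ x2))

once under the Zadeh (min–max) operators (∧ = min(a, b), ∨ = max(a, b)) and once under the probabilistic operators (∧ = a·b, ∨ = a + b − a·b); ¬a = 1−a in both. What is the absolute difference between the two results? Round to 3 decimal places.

0.119

Under Zadeh (min–max):
  ¬x4 = 1 − 0.32 = 0.68
  ¬x4 ∨ x4 = max(a, b) on (0.68, 0.32) = 0.68
  x4 ∨ x2 = max(a, b) on (0.32, 0.86) = 0.86
  (¬x4 ∨ x4) ∨ (x4 ∨ x2) = max(a, b) on (0.68, 0.86) = 0.86
  ¬((¬x4 ∨ x4) ∨ (x4 ∨ x2)) = 1 − 0.86 = 0.14
  → value = 0.1400
Under probabilistic:
  ¬x4 = 1 − 0.3200 = 0.6800
  ¬x4 ∨ x4 = a + b − a·b on (0.6800, 0.3200) = 0.7824
  x4 ∨ x2 = a + b − a·b on (0.3200, 0.8600) = 0.9048
  (¬x4 ∨ x4) ∨ (x4 ∨ x2) = a + b − a·b on (0.7824, 0.9048) = 0.9793
  ¬((¬x4 ∨ x4) ∨ (x4 ∨ x2)) = 1 − 0.9793 = 0.0207
  → value = 0.0207
|0.1400 − 0.0207| = 0.119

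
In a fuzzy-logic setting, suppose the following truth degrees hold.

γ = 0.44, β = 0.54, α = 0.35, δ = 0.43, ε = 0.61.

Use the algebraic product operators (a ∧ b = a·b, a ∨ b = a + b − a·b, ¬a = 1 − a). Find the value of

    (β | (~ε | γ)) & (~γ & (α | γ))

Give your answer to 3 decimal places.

~ε = 1 − 0.6100 = 0.3900
~ε | γ = a + b − a·b on (0.3900, 0.4400) = 0.6584
β | (~ε | γ) = a + b − a·b on (0.5400, 0.6584) = 0.8429
~γ = 1 − 0.4400 = 0.5600
α | γ = a + b − a·b on (0.3500, 0.4400) = 0.6360
~γ & (α | γ) = a·b on (0.5600, 0.6360) = 0.3562
(β | (~ε | γ)) & (~γ & (α | γ)) = a·b on (0.8429, 0.3562) = 0.3002

0.300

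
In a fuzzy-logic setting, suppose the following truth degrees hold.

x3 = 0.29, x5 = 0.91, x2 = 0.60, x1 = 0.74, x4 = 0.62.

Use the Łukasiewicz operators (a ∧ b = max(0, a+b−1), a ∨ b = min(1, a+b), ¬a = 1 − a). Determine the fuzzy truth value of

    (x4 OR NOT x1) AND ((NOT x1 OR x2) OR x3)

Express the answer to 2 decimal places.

NOT x1 = 1 − 0.74 = 0.26
x4 OR NOT x1 = min(1, a+b) on (0.62, 0.26) = 0.88
NOT x1 = 1 − 0.74 = 0.26
NOT x1 OR x2 = min(1, a+b) on (0.26, 0.60) = 0.86
(NOT x1 OR x2) OR x3 = min(1, a+b) on (0.86, 0.29) = 1.00
(x4 OR NOT x1) AND ((NOT x1 OR x2) OR x3) = max(0, a+b−1) on (0.88, 1.00) = 0.88

0.88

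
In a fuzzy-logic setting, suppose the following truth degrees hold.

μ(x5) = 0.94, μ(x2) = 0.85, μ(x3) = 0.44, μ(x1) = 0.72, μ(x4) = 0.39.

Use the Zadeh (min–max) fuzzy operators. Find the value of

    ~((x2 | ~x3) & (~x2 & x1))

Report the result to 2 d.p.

~x3 = 1 − 0.44 = 0.56
x2 | ~x3 = max(a, b) on (0.85, 0.56) = 0.85
~x2 = 1 − 0.85 = 0.15
~x2 & x1 = min(a, b) on (0.15, 0.72) = 0.15
(x2 | ~x3) & (~x2 & x1) = min(a, b) on (0.85, 0.15) = 0.15
~((x2 | ~x3) & (~x2 & x1)) = 1 − 0.15 = 0.85

0.85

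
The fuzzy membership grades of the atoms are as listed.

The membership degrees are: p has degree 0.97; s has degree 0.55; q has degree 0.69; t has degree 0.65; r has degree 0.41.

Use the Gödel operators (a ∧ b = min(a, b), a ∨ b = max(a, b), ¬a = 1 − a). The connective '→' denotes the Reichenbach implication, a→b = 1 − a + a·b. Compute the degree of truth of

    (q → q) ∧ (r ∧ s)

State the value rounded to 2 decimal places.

q → q  [Reichenbach: 1 − a + a·b] with a=0.69, b=0.69 → 0.79
r ∧ s = min(a, b) on (0.41, 0.55) = 0.41
(q → q) ∧ (r ∧ s) = min(a, b) on (0.79, 0.41) = 0.41

0.41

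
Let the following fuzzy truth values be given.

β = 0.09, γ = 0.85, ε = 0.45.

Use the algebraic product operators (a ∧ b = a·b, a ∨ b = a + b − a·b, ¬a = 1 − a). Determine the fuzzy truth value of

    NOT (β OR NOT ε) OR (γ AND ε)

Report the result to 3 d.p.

0.635

NOT ε = 1 − 0.4500 = 0.5500
β OR NOT ε = a + b − a·b on (0.0900, 0.5500) = 0.5905
NOT (β OR NOT ε) = 1 − 0.5905 = 0.4095
γ AND ε = a·b on (0.8500, 0.4500) = 0.3825
NOT (β OR NOT ε) OR (γ AND ε) = a + b − a·b on (0.4095, 0.3825) = 0.6354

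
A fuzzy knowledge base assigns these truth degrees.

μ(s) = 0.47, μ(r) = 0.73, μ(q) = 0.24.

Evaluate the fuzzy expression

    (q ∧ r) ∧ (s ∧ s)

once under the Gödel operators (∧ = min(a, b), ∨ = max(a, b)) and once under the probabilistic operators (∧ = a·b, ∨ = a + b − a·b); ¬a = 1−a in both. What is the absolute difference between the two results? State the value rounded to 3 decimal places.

0.201

Under Gödel:
  q ∧ r = min(a, b) on (0.24, 0.73) = 0.24
  s ∧ s = min(a, b) on (0.47, 0.47) = 0.47
  (q ∧ r) ∧ (s ∧ s) = min(a, b) on (0.24, 0.47) = 0.24
  → value = 0.2400
Under probabilistic:
  q ∧ r = a·b on (0.2400, 0.7300) = 0.1752
  s ∧ s = a·b on (0.4700, 0.4700) = 0.2209
  (q ∧ r) ∧ (s ∧ s) = a·b on (0.1752, 0.2209) = 0.0387
  → value = 0.0387
|0.2400 − 0.0387| = 0.201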